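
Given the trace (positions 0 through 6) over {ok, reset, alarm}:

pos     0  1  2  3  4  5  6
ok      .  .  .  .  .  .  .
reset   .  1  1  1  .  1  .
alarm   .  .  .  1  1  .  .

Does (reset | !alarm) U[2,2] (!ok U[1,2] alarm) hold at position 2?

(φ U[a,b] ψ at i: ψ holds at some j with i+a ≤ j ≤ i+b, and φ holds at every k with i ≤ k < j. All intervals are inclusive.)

Need some j in [4,4] with (!ok U[1,2] alarm), and (reset | !alarm) at every k in [2,j-1].
  j=4: (!ok U[1,2] alarm) — fails.
No j in the window works → until fails.

False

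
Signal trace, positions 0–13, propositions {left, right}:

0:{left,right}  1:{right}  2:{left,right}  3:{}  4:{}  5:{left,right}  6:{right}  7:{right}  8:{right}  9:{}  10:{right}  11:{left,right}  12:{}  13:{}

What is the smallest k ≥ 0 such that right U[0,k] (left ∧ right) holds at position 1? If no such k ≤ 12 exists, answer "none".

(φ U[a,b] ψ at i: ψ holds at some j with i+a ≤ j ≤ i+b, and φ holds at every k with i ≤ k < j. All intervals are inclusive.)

Need earliest j ≥ 1 with (left ∧ right), and right at every k in [1,j-1].
  j=1: rhs fails.
  j=2: rhs holds; lhs holds on [1,1]. k = 1.

1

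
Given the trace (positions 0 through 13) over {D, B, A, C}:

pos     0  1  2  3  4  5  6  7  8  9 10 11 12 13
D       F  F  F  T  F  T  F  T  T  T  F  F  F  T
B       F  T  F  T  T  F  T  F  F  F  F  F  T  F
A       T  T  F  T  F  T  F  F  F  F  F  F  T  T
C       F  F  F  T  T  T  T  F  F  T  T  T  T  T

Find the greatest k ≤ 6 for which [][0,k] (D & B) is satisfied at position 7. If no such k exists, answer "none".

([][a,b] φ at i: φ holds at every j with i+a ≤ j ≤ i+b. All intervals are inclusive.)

(D & B) must hold from j=7 onward; find where it first fails.
  j=7: fails → no k works.

none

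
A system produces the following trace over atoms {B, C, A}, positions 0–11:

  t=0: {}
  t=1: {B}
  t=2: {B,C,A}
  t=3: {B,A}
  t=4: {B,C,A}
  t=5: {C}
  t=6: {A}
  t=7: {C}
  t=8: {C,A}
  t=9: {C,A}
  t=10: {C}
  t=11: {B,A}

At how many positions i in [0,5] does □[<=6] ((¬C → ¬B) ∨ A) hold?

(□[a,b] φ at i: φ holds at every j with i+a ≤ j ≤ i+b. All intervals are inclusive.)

4

Evaluate at each i in [0,5]:
  i=0: ✗ (fails at j=1)
  i=1: ✗ (fails at j=1)
  i=2: ✓ (all of [2,8])
  i=3: ✓ (all of [3,9])
  i=4: ✓ (all of [4,10])
  i=5: ✓ (all of [5,11])
Positions where it holds: {2, 3, 4, 5} → 4.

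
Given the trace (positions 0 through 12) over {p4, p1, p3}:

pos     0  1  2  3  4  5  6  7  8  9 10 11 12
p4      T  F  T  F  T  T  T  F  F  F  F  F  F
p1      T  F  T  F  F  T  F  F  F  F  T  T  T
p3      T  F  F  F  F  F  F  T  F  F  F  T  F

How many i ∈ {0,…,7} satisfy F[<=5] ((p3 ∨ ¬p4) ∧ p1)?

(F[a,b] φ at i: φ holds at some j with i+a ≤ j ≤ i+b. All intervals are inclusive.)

Evaluate at each i in [0,7]:
  i=0: ✓ (witness j=0)
  i=1: ✗ (none in [1,6])
  i=2: ✗ (none in [2,7])
  i=3: ✗ (none in [3,8])
  i=4: ✗ (none in [4,9])
  i=5: ✓ (witness j=10)
  i=6: ✓ (witness j=10)
  i=7: ✓ (witness j=10)
Positions where it holds: {0, 5, 6, 7} → 4.

4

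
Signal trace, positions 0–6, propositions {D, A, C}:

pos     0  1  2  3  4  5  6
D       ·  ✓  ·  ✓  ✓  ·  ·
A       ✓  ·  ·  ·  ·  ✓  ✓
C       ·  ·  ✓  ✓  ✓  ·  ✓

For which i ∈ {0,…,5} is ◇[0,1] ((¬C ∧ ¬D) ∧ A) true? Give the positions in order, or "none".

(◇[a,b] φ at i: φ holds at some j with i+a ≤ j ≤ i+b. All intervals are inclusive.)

Evaluate at each i in [0,5]:
  i=0: ✓ (witness j=0)
  i=1: ✗ (none in [1,2])
  i=2: ✗ (none in [2,3])
  i=3: ✗ (none in [3,4])
  i=4: ✓ (witness j=5)
  i=5: ✓ (witness j=5)

0, 4, 5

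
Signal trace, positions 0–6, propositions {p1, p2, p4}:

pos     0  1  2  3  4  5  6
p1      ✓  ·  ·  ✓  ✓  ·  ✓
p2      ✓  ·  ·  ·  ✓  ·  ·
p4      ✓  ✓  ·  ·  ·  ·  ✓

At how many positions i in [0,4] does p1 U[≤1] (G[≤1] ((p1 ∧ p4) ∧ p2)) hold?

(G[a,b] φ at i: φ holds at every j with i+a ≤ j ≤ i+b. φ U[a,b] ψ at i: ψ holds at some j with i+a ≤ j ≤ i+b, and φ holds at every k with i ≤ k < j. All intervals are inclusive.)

Evaluate at each i in [0,4]:
  i=0: ✗ (no rhs in [0,1])
  i=1: ✗ (no rhs in [1,2])
  i=2: ✗ (no rhs in [2,3])
  i=3: ✗ (no rhs in [3,4])
  i=4: ✗ (no rhs in [4,5])
Positions where it holds: {} → 0.

0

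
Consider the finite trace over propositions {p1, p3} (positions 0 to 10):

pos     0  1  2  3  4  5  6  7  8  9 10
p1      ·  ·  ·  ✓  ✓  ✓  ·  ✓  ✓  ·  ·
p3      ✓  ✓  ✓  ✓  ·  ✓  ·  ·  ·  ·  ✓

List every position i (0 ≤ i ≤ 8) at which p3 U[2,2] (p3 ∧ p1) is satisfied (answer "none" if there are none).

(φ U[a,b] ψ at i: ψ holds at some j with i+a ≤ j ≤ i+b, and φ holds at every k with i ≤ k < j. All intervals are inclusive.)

1

Evaluate at each i in [0,8]:
  i=0: ✗ (no rhs in [2,2])
  i=1: ✓ (rhs at j=3; lhs holds on [1,2])
  i=2: ✗ (no rhs in [4,4])
  i=3: ✗ (lhs fails at k=4 before rhs at j=5)
  i=4: ✗ (no rhs in [6,6])
  i=5: ✗ (no rhs in [7,7])
  i=6: ✗ (no rhs in [8,8])
  i=7: ✗ (no rhs in [9,9])
  i=8: ✗ (no rhs in [10,10])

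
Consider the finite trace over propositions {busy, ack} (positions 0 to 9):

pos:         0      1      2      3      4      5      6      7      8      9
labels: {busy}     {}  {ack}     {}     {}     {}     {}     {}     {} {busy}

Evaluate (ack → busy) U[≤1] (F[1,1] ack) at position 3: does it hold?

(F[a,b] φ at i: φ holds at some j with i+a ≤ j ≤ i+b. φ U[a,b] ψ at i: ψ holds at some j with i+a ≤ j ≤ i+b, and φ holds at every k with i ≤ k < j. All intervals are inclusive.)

Need some j in [3,4] with F[1,1] ack, and (ack → busy) at every k in [3,j-1].
  j=3: F[1,1] ack — fails (none in [4,4]).
  j=4: F[1,1] ack — fails (none in [5,5]).
No j in the window works → until fails.

No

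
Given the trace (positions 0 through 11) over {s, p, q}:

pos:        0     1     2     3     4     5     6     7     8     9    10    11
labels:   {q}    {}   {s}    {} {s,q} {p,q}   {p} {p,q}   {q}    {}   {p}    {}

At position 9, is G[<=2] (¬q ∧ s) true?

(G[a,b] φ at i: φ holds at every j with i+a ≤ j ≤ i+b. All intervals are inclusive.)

Check (¬q ∧ s) at every j in [9,11]:
  j=9: false
  j=10: false
  j=11: false
Fails at j=9 → formula fails.

False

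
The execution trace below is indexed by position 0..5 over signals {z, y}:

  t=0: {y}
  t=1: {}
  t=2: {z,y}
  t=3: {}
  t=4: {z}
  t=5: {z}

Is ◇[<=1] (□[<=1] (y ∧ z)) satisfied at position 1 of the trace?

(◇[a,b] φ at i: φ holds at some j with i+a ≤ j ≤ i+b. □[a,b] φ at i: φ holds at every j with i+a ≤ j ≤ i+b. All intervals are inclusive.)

Does not hold

Check □[<=1] (y ∧ z) at each j in [1,2]:
  j=1: fails at 1
  j=2: fails at 3
No position in the window satisfies it → formula fails.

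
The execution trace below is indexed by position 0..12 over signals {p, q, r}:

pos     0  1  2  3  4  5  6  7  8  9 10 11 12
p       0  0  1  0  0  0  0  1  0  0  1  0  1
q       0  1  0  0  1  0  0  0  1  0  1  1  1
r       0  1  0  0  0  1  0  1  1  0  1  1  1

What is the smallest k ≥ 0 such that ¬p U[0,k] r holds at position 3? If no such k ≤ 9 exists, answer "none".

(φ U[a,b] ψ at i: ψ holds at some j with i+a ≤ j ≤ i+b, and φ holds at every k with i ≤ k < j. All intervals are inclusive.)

2

Need earliest j ≥ 3 with r, and ¬p at every k in [3,j-1].
  j=3: rhs fails.
  j=4: rhs fails.
  j=5: rhs holds; lhs holds on [3,4]. k = 2.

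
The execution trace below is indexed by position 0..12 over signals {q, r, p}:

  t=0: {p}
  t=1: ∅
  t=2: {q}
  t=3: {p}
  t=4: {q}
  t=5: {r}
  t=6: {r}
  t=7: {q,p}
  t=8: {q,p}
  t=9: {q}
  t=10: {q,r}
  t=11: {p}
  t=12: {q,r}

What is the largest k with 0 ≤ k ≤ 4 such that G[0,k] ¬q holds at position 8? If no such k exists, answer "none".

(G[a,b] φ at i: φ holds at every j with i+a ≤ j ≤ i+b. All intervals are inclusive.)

none

¬q must hold from j=8 onward; find where it first fails.
  j=8: fails → no k works.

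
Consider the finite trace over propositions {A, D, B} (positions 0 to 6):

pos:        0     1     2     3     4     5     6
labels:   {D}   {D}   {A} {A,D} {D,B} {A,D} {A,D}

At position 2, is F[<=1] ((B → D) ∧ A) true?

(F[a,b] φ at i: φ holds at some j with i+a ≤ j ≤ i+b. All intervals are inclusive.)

Holds

Check ((B → D) ∧ A) at each j in [2,3]:
  j=2: true
  j=3: true
Found at j=2 → formula holds.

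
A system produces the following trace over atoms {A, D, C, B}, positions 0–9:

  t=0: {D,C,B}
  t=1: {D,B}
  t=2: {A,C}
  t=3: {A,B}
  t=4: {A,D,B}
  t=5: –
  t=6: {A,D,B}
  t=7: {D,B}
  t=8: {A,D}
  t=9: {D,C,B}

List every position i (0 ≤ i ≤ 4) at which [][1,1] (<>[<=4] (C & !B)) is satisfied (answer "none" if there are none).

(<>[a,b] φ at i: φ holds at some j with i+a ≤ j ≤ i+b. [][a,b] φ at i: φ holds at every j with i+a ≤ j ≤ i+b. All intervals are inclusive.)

Evaluate at each i in [0,4]:
  i=0: ✓ (all of [1,1])
  i=1: ✓ (all of [2,2])
  i=2: ✗ (fails at j=3)
  i=3: ✗ (fails at j=4)
  i=4: ✗ (fails at j=5)

0, 1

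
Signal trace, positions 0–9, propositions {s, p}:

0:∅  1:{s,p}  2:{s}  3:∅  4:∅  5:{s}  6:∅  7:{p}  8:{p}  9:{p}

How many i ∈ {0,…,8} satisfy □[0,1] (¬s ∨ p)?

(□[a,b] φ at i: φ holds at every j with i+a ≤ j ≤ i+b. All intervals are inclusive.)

5

Evaluate at each i in [0,8]:
  i=0: ✓ (all of [0,1])
  i=1: ✗ (fails at j=2)
  i=2: ✗ (fails at j=2)
  i=3: ✓ (all of [3,4])
  i=4: ✗ (fails at j=5)
  i=5: ✗ (fails at j=5)
  i=6: ✓ (all of [6,7])
  i=7: ✓ (all of [7,8])
  i=8: ✓ (all of [8,9])
Positions where it holds: {0, 3, 6, 7, 8} → 5.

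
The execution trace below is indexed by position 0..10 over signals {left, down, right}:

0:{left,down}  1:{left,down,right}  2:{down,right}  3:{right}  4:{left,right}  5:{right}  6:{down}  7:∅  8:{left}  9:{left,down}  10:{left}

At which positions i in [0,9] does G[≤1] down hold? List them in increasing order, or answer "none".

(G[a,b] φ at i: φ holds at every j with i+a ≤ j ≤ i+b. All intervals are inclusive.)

0, 1

Evaluate at each i in [0,9]:
  i=0: ✓ (all of [0,1])
  i=1: ✓ (all of [1,2])
  i=2: ✗ (fails at j=3)
  i=3: ✗ (fails at j=3)
  i=4: ✗ (fails at j=4)
  i=5: ✗ (fails at j=5)
  i=6: ✗ (fails at j=7)
  i=7: ✗ (fails at j=7)
  i=8: ✗ (fails at j=8)
  i=9: ✗ (fails at j=10)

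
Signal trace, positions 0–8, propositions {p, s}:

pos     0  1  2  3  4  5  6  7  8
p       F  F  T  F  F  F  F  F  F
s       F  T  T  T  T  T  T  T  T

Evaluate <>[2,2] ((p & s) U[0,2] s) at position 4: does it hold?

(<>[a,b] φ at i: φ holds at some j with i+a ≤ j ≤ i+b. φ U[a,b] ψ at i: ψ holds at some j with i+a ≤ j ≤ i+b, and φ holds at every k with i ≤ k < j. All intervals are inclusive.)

Check ((p & s) U[0,2] s) at each j in [6,6]:
  j=6: holds
Found at j=6 → formula holds.

Holds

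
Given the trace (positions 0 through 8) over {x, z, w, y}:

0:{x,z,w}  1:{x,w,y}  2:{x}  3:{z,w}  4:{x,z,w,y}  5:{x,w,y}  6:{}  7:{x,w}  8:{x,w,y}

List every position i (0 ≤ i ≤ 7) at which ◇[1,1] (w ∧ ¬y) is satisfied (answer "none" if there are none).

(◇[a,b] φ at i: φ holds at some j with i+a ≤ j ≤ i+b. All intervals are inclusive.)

Evaluate at each i in [0,7]:
  i=0: ✗ (none in [1,1])
  i=1: ✗ (none in [2,2])
  i=2: ✓ (witness j=3)
  i=3: ✗ (none in [4,4])
  i=4: ✗ (none in [5,5])
  i=5: ✗ (none in [6,6])
  i=6: ✓ (witness j=7)
  i=7: ✗ (none in [8,8])

2, 6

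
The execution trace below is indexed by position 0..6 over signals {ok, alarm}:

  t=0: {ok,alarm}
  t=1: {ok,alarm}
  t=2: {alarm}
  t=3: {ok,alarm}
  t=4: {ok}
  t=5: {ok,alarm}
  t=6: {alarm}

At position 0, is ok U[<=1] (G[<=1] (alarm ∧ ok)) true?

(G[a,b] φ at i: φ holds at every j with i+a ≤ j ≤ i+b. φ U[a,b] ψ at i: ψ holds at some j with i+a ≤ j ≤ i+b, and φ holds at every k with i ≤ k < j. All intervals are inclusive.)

Need some j in [0,1] with G[<=1] (alarm ∧ ok), and ok at every k in [0,j-1].
  j=0: G[<=1] (alarm ∧ ok) holds; no prefix to check → satisfied.

Holds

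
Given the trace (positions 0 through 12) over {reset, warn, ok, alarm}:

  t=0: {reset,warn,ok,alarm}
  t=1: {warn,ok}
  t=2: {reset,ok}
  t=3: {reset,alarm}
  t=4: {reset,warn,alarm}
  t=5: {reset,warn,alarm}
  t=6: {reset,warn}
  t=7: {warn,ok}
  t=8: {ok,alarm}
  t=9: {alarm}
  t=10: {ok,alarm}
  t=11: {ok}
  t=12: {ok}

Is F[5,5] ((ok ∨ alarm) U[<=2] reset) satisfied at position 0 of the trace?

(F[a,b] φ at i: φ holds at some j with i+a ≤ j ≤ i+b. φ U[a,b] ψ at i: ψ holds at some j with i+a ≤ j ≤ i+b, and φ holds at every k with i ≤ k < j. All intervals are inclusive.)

Yes

Check ((ok ∨ alarm) U[<=2] reset) at each j in [5,5]:
  j=5: holds
Found at j=5 → formula holds.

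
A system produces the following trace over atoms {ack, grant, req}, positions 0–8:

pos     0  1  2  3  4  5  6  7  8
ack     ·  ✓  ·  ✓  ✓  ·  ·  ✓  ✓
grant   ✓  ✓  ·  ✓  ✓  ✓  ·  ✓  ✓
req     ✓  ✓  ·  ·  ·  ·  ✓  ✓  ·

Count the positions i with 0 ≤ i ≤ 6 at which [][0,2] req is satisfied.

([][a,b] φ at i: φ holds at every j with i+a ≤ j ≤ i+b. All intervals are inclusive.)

0

Evaluate at each i in [0,6]:
  i=0: ✗ (fails at j=2)
  i=1: ✗ (fails at j=2)
  i=2: ✗ (fails at j=2)
  i=3: ✗ (fails at j=3)
  i=4: ✗ (fails at j=4)
  i=5: ✗ (fails at j=5)
  i=6: ✗ (fails at j=8)
Positions where it holds: {} → 0.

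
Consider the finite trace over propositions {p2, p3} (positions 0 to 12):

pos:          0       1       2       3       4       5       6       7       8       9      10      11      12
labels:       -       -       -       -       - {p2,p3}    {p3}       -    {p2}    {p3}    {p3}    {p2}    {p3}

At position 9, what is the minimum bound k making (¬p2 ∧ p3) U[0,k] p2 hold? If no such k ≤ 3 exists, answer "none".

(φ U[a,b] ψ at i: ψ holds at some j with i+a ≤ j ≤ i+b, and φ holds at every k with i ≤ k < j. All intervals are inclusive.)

2

Need earliest j ≥ 9 with p2, and (¬p2 ∧ p3) at every k in [9,j-1].
  j=9: rhs fails.
  j=10: rhs fails.
  j=11: rhs holds; lhs holds on [9,10]. k = 2.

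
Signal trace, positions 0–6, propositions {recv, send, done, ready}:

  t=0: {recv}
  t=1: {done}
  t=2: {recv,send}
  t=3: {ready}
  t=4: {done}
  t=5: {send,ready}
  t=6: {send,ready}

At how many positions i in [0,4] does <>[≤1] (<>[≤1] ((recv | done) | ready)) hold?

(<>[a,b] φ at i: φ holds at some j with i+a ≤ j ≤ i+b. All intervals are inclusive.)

Evaluate at each i in [0,4]:
  i=0: ✓ (witness j=0)
  i=1: ✓ (witness j=1)
  i=2: ✓ (witness j=2)
  i=3: ✓ (witness j=3)
  i=4: ✓ (witness j=4)
Positions where it holds: {0, 1, 2, 3, 4} → 5.

5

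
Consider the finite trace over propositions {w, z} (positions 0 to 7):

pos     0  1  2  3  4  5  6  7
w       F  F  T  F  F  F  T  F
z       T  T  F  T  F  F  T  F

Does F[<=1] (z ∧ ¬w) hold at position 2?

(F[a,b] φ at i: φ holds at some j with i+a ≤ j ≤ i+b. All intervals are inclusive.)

True

Check (z ∧ ¬w) at each j in [2,3]:
  j=2: false
  j=3: true
Found at j=3 → formula holds.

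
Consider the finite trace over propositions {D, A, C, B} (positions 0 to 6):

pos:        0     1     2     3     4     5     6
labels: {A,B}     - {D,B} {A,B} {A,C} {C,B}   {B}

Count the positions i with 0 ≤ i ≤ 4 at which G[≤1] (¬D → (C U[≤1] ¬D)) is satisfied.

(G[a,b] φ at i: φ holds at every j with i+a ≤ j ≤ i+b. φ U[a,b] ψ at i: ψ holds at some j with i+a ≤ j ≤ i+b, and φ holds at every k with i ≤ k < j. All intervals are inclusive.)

5

Evaluate at each i in [0,4]:
  i=0: ✓ (all of [0,1])
  i=1: ✓ (all of [1,2])
  i=2: ✓ (all of [2,3])
  i=3: ✓ (all of [3,4])
  i=4: ✓ (all of [4,5])
Positions where it holds: {0, 1, 2, 3, 4} → 5.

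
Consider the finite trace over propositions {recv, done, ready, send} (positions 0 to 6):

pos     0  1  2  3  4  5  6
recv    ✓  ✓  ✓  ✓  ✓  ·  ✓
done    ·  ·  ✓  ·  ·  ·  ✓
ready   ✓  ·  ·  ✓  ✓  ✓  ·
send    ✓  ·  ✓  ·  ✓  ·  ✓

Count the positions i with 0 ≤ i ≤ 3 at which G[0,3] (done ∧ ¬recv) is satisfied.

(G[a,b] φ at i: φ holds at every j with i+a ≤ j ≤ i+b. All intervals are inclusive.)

Evaluate at each i in [0,3]:
  i=0: ✗ (fails at j=0)
  i=1: ✗ (fails at j=1)
  i=2: ✗ (fails at j=2)
  i=3: ✗ (fails at j=3)
Positions where it holds: {} → 0.

0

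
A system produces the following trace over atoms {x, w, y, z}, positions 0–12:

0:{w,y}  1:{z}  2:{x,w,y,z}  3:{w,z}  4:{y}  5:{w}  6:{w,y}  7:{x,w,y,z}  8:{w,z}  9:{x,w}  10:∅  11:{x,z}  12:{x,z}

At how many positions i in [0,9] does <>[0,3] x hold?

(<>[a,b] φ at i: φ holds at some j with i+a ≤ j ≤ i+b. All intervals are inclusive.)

Evaluate at each i in [0,9]:
  i=0: ✓ (witness j=2)
  i=1: ✓ (witness j=2)
  i=2: ✓ (witness j=2)
  i=3: ✗ (none in [3,6])
  i=4: ✓ (witness j=7)
  i=5: ✓ (witness j=7)
  i=6: ✓ (witness j=7)
  i=7: ✓ (witness j=7)
  i=8: ✓ (witness j=9)
  i=9: ✓ (witness j=9)
Positions where it holds: {0, 1, 2, 4, 5, 6, 7, 8, 9} → 9.

9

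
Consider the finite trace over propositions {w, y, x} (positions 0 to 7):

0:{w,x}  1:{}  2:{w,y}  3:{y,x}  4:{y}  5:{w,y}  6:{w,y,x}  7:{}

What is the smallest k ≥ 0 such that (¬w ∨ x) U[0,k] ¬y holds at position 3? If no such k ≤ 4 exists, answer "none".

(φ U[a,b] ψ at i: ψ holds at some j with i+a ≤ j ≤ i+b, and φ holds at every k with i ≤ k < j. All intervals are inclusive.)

none

Need earliest j ≥ 3 with ¬y, and (¬w ∨ x) at every k in [3,j-1].
  j=3: rhs fails.
  j=4: rhs fails.
  j=5: rhs fails.
  j=6: rhs fails.
  j=7: rhs holds but lhs fails at k=5.
No witness within the range → none.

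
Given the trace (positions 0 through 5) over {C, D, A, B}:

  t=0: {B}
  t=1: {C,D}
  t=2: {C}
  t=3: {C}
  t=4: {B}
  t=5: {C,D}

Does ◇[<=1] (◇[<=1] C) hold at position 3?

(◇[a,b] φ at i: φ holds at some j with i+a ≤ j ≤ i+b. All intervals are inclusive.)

True

Check ◇[<=1] C at each j in [3,4]:
  j=3: holds (witness at 3)
  j=4: holds (witness at 5)
Found at j=3 → formula holds.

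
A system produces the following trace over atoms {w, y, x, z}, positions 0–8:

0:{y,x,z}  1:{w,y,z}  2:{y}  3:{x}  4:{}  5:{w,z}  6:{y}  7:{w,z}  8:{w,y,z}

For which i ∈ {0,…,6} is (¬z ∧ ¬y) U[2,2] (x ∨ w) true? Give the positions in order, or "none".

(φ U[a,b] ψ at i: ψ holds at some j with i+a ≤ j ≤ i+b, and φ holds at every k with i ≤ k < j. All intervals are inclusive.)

Evaluate at each i in [0,6]:
  i=0: ✗ (no rhs in [2,2])
  i=1: ✗ (lhs fails at k=1 before rhs at j=3)
  i=2: ✗ (no rhs in [4,4])
  i=3: ✓ (rhs at j=5; lhs holds on [3,4])
  i=4: ✗ (no rhs in [6,6])
  i=5: ✗ (lhs fails at k=5 before rhs at j=7)
  i=6: ✗ (lhs fails at k=6 before rhs at j=8)

3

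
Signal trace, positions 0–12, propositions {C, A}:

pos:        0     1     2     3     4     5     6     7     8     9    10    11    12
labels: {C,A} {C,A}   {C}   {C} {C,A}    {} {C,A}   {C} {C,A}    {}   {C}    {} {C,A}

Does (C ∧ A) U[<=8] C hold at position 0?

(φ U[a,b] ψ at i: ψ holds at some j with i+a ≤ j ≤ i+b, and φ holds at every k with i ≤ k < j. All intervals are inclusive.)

Yes

Need some j in [0,8] with C, and (C ∧ A) at every k in [0,j-1].
  j=0: C holds; no prefix to check → satisfied.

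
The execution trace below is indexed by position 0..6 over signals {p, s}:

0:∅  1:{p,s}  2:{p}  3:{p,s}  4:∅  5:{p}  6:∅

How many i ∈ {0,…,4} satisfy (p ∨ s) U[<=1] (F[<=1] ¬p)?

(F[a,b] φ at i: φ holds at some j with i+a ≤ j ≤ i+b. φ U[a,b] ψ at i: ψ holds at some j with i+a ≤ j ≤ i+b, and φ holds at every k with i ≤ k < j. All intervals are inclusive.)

4

Evaluate at each i in [0,4]:
  i=0: ✓ (rhs at j=0)
  i=1: ✗ (no rhs in [1,2])
  i=2: ✓ (rhs at j=3; lhs holds on [2,2])
  i=3: ✓ (rhs at j=3)
  i=4: ✓ (rhs at j=4)
Positions where it holds: {0, 2, 3, 4} → 4.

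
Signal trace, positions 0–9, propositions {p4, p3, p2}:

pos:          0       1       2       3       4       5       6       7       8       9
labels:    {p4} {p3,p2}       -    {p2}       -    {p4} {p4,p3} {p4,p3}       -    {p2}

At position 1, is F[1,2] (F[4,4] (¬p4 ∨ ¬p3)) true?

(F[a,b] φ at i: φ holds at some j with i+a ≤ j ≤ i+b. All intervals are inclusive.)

Check F[4,4] (¬p4 ∨ ¬p3) at each j in [2,3]:
  j=2: fails (none in [6,6])
  j=3: fails (none in [7,7])
No position in the window satisfies it → formula fails.

False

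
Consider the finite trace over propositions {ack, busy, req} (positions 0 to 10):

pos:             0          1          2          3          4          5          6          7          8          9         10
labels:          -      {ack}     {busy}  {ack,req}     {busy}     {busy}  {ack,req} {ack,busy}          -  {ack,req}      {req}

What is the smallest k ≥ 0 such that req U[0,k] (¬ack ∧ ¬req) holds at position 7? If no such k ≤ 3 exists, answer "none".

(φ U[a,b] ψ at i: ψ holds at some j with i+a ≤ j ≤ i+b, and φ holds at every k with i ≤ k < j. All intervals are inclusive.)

Need earliest j ≥ 7 with (¬ack ∧ ¬req), and req at every k in [7,j-1].
  j=7: rhs fails.
  j=8: rhs holds but lhs fails at k=7.
  j=9: rhs fails.
  j=10: rhs fails.
No witness within the range → none.

none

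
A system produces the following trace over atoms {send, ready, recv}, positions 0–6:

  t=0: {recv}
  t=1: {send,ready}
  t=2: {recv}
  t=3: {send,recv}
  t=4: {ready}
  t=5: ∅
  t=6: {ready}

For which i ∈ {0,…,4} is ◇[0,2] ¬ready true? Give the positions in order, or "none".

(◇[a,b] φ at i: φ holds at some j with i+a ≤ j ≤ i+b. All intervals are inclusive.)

0, 1, 2, 3, 4

Evaluate at each i in [0,4]:
  i=0: ✓ (witness j=0)
  i=1: ✓ (witness j=2)
  i=2: ✓ (witness j=2)
  i=3: ✓ (witness j=3)
  i=4: ✓ (witness j=5)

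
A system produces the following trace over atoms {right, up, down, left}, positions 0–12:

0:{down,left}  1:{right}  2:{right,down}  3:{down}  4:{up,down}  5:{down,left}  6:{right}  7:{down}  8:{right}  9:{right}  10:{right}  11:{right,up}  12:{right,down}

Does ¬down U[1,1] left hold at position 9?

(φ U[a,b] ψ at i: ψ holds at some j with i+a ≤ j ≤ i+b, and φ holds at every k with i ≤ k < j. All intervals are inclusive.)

False

Need some j in [10,10] with left, and ¬down at every k in [9,j-1].
  j=10: left false.
No j in the window works → until fails.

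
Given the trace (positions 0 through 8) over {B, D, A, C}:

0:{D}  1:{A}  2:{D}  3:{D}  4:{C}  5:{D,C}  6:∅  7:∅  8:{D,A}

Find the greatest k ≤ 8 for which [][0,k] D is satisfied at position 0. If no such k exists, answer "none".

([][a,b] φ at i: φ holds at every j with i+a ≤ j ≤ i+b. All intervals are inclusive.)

D must hold from j=0 onward; find where it first fails.
  j=0: holds
  j=1: fails
Holds on [0,0], so largest k = 0.

0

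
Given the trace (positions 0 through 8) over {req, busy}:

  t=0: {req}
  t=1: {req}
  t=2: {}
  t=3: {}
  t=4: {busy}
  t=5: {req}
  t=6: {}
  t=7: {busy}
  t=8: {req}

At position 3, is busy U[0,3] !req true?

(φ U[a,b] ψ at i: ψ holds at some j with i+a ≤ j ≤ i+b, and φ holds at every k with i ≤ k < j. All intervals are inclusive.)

Need some j in [3,6] with !req, and busy at every k in [3,j-1].
  j=3: !req holds; no prefix to check → satisfied.

True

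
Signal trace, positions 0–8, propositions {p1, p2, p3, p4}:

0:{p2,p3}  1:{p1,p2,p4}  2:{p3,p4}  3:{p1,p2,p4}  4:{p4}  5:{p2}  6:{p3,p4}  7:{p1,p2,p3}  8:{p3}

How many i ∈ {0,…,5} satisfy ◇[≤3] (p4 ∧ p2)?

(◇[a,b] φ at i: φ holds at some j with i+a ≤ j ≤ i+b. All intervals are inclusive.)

Evaluate at each i in [0,5]:
  i=0: ✓ (witness j=1)
  i=1: ✓ (witness j=1)
  i=2: ✓ (witness j=3)
  i=3: ✓ (witness j=3)
  i=4: ✗ (none in [4,7])
  i=5: ✗ (none in [5,8])
Positions where it holds: {0, 1, 2, 3} → 4.

4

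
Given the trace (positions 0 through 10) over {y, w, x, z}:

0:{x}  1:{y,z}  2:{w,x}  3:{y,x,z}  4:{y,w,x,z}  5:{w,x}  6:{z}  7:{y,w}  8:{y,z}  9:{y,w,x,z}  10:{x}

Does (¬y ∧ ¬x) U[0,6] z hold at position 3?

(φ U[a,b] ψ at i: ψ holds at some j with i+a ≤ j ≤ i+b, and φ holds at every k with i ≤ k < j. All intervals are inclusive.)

Need some j in [3,9] with z, and (¬y ∧ ¬x) at every k in [3,j-1].
  j=3: z holds; no prefix to check → satisfied.

Yes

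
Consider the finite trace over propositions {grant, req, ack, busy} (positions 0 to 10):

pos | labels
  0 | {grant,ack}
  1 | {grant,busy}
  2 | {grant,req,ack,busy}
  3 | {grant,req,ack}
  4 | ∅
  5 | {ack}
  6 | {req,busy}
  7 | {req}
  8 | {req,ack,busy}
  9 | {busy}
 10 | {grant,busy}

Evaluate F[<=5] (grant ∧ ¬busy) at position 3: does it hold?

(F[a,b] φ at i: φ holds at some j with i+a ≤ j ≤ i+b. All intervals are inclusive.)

Check (grant ∧ ¬busy) at each j in [3,8]:
  j=3: true
  j=4: false
  j=5: false
  j=6: false
  j=7: false
  j=8: false
Found at j=3 → formula holds.

Yes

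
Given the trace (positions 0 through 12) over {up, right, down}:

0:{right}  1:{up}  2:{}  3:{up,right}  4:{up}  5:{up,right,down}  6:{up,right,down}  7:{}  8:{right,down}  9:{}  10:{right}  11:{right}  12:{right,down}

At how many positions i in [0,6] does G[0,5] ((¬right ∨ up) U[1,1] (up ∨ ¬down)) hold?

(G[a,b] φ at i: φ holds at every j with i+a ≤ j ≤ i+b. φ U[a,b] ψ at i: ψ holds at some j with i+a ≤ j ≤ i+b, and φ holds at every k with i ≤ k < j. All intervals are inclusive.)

Evaluate at each i in [0,6]:
  i=0: ✗ (fails at j=0)
  i=1: ✓ (all of [1,6])
  i=2: ✗ (fails at j=7)
  i=3: ✗ (fails at j=7)
  i=4: ✗ (fails at j=7)
  i=5: ✗ (fails at j=7)
  i=6: ✗ (fails at j=7)
Positions where it holds: {1} → 1.

1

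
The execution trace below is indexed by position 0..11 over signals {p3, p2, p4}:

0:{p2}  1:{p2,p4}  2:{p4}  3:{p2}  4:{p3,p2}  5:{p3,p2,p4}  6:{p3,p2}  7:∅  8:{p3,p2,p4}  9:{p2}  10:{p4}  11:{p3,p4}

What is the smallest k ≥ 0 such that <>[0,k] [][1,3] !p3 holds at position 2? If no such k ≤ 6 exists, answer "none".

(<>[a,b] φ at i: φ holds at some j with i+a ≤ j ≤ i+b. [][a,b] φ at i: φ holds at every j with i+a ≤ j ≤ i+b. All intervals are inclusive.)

Scan j = 2,3,… for [][1,3] !p3:
  j=2: fails
  j=3: fails
  j=4: fails
  j=5: fails
  j=6: fails
  j=7: fails
  j=8: fails
No j in [2,8] satisfies it → none.

none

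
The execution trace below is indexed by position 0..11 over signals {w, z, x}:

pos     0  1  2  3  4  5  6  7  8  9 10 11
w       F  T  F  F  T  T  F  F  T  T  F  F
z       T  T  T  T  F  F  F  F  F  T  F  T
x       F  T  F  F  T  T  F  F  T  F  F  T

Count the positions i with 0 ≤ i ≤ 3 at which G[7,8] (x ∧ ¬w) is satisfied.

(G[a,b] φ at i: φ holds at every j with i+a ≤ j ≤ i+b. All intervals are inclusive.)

Evaluate at each i in [0,3]:
  i=0: ✗ (fails at j=7)
  i=1: ✗ (fails at j=8)
  i=2: ✗ (fails at j=9)
  i=3: ✗ (fails at j=10)
Positions where it holds: {} → 0.

0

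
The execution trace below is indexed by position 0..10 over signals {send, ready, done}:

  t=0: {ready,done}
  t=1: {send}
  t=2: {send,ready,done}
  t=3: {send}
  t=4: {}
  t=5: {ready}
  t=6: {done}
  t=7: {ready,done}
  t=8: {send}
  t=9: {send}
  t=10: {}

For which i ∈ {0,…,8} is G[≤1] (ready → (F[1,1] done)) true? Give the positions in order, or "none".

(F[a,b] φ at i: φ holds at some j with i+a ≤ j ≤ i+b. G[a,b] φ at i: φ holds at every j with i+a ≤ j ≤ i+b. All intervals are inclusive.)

Evaluate at each i in [0,8]:
  i=0: ✗ (fails at j=0)
  i=1: ✗ (fails at j=2)
  i=2: ✗ (fails at j=2)
  i=3: ✓ (all of [3,4])
  i=4: ✓ (all of [4,5])
  i=5: ✓ (all of [5,6])
  i=6: ✗ (fails at j=7)
  i=7: ✗ (fails at j=7)
  i=8: ✓ (all of [8,9])

3, 4, 5, 8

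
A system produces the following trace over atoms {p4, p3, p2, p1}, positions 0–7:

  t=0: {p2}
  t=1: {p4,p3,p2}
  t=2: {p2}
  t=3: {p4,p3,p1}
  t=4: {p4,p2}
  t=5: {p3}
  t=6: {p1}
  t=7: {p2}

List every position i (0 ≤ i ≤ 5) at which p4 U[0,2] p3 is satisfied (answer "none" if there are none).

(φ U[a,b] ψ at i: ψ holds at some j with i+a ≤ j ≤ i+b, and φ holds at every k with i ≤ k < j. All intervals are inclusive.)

1, 3, 4, 5

Evaluate at each i in [0,5]:
  i=0: ✗ (lhs fails at k=0 before rhs at j=1)
  i=1: ✓ (rhs at j=1)
  i=2: ✗ (lhs fails at k=2 before rhs at j=3)
  i=3: ✓ (rhs at j=3)
  i=4: ✓ (rhs at j=5; lhs holds on [4,4])
  i=5: ✓ (rhs at j=5)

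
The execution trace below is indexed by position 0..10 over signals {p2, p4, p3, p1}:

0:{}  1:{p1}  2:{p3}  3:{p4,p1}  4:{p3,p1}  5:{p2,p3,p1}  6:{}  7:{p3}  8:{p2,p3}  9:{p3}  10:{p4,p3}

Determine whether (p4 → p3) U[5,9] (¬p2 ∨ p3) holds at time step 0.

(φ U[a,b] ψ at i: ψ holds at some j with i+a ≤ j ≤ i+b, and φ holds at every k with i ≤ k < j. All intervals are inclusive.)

Need some j in [5,9] with (¬p2 ∨ p3), and (p4 → p3) at every k in [0,j-1].
  j=5: (¬p2 ∨ p3) holds, but (p4 → p3) fails at k=3 → not this j.
  j=6: (¬p2 ∨ p3) holds, but (p4 → p3) fails at k=3 → not this j.
  j=7: (¬p2 ∨ p3) holds, but (p4 → p3) fails at k=3 → not this j.
  j=8: (¬p2 ∨ p3) holds, but (p4 → p3) fails at k=3 → not this j.
  j=9: (¬p2 ∨ p3) holds, but (p4 → p3) fails at k=3 → not this j.
No j in the window works → until fails.

False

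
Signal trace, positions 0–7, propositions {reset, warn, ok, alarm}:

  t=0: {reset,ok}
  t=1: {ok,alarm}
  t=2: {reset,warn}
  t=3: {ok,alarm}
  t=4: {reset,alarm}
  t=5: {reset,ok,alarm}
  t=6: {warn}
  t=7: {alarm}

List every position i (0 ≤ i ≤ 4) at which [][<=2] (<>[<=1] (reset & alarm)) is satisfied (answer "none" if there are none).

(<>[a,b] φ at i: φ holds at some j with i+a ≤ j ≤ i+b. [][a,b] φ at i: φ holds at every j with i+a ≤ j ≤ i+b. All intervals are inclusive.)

3

Evaluate at each i in [0,4]:
  i=0: ✗ (fails at j=0)
  i=1: ✗ (fails at j=1)
  i=2: ✗ (fails at j=2)
  i=3: ✓ (all of [3,5])
  i=4: ✗ (fails at j=6)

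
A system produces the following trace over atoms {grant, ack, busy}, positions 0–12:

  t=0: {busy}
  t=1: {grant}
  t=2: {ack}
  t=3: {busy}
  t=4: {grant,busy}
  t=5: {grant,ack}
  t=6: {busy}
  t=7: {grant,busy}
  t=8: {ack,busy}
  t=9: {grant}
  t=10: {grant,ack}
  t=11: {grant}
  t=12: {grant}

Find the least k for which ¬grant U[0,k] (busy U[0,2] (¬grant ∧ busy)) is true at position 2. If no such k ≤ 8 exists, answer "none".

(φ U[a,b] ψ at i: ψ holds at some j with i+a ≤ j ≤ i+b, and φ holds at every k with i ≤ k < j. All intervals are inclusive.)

1

Need earliest j ≥ 2 with (busy U[0,2] (¬grant ∧ busy)), and ¬grant at every k in [2,j-1].
  j=2: rhs fails.
  j=3: rhs holds; lhs holds on [2,2]. k = 1.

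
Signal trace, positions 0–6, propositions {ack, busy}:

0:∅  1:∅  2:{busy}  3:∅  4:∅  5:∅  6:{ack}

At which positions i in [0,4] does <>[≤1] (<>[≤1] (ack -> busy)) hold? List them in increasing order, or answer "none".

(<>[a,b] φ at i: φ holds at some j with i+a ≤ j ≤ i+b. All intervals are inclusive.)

Evaluate at each i in [0,4]:
  i=0: ✓ (witness j=0)
  i=1: ✓ (witness j=1)
  i=2: ✓ (witness j=2)
  i=3: ✓ (witness j=3)
  i=4: ✓ (witness j=4)

0, 1, 2, 3, 4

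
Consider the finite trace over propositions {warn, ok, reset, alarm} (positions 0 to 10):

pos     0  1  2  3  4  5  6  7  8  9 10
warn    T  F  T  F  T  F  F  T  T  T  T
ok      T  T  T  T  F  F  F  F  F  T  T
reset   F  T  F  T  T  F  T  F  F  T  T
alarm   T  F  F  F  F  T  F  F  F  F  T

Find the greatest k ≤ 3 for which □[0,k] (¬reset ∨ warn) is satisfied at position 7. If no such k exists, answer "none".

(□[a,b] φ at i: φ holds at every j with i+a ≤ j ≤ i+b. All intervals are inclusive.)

(¬reset ∨ warn) must hold from j=7 onward; find where it first fails.
  j=7: holds
  j=8: holds
  j=9: holds
  j=10: holds
Holds through j=10; largest k = 3.

3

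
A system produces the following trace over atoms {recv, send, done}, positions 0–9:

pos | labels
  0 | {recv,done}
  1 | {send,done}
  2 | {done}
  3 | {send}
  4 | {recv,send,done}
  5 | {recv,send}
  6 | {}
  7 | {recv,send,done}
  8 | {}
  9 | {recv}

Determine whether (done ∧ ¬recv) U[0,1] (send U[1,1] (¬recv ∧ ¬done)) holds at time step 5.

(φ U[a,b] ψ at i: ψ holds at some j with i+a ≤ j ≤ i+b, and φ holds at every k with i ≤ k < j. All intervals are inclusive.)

Holds

Need some j in [5,6] with (send U[1,1] (¬recv ∧ ¬done)), and (done ∧ ¬recv) at every k in [5,j-1].
  j=5: (send U[1,1] (¬recv ∧ ¬done)) holds; no prefix to check → satisfied.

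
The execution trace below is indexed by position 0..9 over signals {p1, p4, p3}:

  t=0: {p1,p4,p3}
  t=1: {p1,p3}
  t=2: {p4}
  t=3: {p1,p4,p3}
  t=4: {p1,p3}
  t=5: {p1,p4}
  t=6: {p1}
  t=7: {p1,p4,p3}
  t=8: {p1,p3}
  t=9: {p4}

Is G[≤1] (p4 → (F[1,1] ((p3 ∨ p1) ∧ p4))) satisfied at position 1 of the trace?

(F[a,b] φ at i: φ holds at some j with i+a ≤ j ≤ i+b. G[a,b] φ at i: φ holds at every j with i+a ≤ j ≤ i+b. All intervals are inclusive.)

Yes

Check (p4 → (F[1,1] ((p3 ∨ p1) ∧ p4))) at every j in [1,2]:
  j=1: antecedent false → ✓
  j=2: antecedent true; consequent holds (witness at 3) → ✓
All positions satisfy it → formula holds.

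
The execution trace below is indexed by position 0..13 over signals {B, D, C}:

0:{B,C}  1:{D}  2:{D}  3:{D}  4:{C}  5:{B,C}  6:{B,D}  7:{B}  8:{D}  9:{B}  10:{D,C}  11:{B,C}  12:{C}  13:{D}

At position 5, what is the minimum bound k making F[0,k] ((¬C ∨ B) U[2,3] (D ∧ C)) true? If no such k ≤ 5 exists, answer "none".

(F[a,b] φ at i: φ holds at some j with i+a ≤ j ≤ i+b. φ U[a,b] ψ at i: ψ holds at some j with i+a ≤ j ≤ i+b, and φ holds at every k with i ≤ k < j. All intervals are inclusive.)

Scan j = 5,6,… for ((¬C ∨ B) U[2,3] (D ∧ C)):
  j=5: fails
  j=6: fails
  j=7: holds
First hit at j=7, so smallest k = 7-5 = 2.

2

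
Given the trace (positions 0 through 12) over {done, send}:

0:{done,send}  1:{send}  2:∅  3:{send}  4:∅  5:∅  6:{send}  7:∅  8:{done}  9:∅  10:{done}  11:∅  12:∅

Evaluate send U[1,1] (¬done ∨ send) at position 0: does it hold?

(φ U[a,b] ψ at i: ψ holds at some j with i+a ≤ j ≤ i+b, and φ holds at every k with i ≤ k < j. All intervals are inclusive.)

True

Need some j in [1,1] with (¬done ∨ send), and send at every k in [0,j-1].
  j=1: (¬done ∨ send) holds; send holds at every k in [0,0] → satisfied.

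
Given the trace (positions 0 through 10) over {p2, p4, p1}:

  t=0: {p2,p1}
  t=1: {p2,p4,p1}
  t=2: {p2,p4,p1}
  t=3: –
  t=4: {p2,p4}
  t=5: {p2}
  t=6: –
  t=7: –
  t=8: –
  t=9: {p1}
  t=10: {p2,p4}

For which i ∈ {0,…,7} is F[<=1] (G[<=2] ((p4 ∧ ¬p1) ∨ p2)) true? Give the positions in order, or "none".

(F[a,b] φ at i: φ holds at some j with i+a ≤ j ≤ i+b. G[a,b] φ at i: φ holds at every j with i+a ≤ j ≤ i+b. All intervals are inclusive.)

Evaluate at each i in [0,7]:
  i=0: ✓ (witness j=0)
  i=1: ✗ (none in [1,2])
  i=2: ✗ (none in [2,3])
  i=3: ✗ (none in [3,4])
  i=4: ✗ (none in [4,5])
  i=5: ✗ (none in [5,6])
  i=6: ✗ (none in [6,7])
  i=7: ✗ (none in [7,8])

0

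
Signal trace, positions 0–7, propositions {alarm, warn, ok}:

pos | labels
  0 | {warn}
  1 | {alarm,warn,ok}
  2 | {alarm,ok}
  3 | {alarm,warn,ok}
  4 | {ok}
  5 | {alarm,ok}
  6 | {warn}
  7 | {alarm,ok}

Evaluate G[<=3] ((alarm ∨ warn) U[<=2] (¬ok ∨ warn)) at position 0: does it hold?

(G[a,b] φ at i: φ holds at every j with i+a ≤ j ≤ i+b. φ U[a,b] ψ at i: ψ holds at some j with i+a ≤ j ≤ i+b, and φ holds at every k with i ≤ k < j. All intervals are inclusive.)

Check ((alarm ∨ warn) U[<=2] (¬ok ∨ warn)) at every j in [0,3]:
  j=0: holds
  j=1: holds
  j=2: holds
  j=3: holds
All positions satisfy it → formula holds.

Yes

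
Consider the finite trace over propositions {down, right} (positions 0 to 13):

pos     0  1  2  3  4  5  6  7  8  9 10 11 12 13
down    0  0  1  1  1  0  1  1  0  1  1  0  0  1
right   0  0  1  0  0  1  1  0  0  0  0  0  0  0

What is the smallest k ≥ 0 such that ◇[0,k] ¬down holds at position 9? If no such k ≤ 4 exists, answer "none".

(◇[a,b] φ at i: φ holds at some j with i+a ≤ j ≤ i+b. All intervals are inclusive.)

Scan j = 9,10,… for ¬down:
  j=9: fails
  j=10: fails
  j=11: holds
First hit at j=11, so smallest k = 11-9 = 2.

2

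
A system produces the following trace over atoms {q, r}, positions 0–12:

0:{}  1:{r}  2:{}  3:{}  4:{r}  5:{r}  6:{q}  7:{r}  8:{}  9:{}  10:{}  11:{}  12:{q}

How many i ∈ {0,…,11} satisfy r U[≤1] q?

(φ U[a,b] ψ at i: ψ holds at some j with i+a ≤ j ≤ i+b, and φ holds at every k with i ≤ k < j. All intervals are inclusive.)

2

Evaluate at each i in [0,11]:
  i=0: ✗ (no rhs in [0,1])
  i=1: ✗ (no rhs in [1,2])
  i=2: ✗ (no rhs in [2,3])
  i=3: ✗ (no rhs in [3,4])
  i=4: ✗ (no rhs in [4,5])
  i=5: ✓ (rhs at j=6; lhs holds on [5,5])
  i=6: ✓ (rhs at j=6)
  i=7: ✗ (no rhs in [7,8])
  i=8: ✗ (no rhs in [8,9])
  i=9: ✗ (no rhs in [9,10])
  i=10: ✗ (no rhs in [10,11])
  i=11: ✗ (lhs fails at k=11 before rhs at j=12)
Positions where it holds: {5, 6} → 2.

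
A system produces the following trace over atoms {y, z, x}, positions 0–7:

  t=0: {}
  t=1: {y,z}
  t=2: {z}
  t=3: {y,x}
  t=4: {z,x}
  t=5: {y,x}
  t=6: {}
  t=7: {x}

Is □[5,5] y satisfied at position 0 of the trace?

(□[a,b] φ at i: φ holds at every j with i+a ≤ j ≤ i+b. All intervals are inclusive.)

Yes

Check y at every j in [5,5]:
  j=5: true
All positions satisfy it → formula holds.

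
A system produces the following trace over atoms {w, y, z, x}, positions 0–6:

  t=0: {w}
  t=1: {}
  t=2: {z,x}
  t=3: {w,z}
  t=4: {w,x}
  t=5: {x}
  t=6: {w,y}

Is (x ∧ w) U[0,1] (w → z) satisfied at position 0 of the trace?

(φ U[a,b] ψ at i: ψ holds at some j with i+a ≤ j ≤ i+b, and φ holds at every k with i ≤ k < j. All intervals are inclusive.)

Need some j in [0,1] with (w → z), and (x ∧ w) at every k in [0,j-1].
  j=0: (w → z) false.
  j=1: (w → z) holds, but (x ∧ w) fails at k=0 → not this j.
No j in the window works → until fails.

Does not hold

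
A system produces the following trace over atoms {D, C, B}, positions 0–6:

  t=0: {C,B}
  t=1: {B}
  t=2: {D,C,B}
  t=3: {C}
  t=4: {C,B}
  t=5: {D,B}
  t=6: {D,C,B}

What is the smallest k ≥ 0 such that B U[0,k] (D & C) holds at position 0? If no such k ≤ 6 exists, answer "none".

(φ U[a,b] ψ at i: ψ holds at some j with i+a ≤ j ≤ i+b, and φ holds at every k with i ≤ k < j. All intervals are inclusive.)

Need earliest j ≥ 0 with (D & C), and B at every k in [0,j-1].
  j=0: rhs fails.
  j=1: rhs fails.
  j=2: rhs holds; lhs holds on [0,1]. k = 2.

2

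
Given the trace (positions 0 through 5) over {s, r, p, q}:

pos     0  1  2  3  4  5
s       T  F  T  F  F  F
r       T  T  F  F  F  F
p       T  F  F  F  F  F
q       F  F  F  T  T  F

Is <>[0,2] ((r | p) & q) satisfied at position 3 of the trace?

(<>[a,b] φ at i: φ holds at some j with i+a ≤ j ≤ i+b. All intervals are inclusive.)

Check ((r | p) & q) at each j in [3,5]:
  j=3: false
  j=4: false
  j=5: false
No position in the window satisfies it → formula fails.

Does not hold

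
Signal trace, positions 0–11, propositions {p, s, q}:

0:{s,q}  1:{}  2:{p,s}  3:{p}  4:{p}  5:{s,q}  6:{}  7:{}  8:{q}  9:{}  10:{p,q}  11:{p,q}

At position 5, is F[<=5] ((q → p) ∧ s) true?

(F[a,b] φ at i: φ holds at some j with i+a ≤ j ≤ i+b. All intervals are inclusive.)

Check ((q → p) ∧ s) at each j in [5,10]:
  j=5: false
  j=6: false
  j=7: false
  j=8: false
  j=9: false
  j=10: false
No position in the window satisfies it → formula fails.

No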